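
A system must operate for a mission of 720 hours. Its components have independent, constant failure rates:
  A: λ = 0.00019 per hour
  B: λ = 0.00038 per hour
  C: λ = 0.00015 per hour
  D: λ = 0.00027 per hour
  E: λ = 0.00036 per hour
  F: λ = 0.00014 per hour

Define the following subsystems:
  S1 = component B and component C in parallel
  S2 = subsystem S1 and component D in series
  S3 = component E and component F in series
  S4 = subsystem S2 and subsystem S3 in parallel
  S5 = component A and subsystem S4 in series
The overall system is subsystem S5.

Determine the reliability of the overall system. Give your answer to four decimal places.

0.8202

R(A) = exp(−0.00019 × 720) = 0.872145
R(B) = exp(−0.00038 × 720) = 0.760636
R(C) = exp(−0.00015 × 720) = 0.897628
R(D) = exp(−0.00027 × 720) = 0.823329
R(E) = exp(−0.00036 × 720) = 0.771669
R(F) = exp(−0.00014 × 720) = 0.904114
Parallel (B and C): 1 − (1 − 0.760636)(1 − 0.897628) = 0.975496
Series ([0.975496] and D): 0.975496 × 0.823329 = 0.803154
Series (E and F): 0.771669 × 0.904114 = 0.697677
Parallel ([0.803154] and [0.697677]): 1 − (1 − 0.803154)(1 − 0.697677) = 0.940489
Series (A and [0.940489]): 0.872145 × 0.940489 = 0.8202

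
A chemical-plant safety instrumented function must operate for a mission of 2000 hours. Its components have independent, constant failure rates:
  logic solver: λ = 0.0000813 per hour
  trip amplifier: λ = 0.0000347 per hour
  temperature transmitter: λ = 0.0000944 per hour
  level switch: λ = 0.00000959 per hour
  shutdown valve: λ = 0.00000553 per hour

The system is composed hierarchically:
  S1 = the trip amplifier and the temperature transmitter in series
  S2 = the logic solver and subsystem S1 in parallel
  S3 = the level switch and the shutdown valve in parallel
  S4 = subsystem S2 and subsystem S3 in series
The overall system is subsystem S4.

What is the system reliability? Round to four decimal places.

0.9656

R(logic solver) = exp(−0.0000813 × 2000) = 0.849931
R(trip amplifier) = exp(−0.0000347 × 2000) = 0.932953
R(temperature transmitter) = exp(−0.0000944 × 2000) = 0.827952
R(level switch) = exp(−0.00000959 × 2000) = 0.981003
R(shutdown valve) = exp(−0.00000553 × 2000) = 0.989001
Series (trip amplifier and temperature transmitter): 0.932953 × 0.827952 = 0.772440
Parallel (logic solver and [0.772440]): 1 − (1 − 0.849931)(1 − 0.772440) = 0.965850
Parallel (level switch and shutdown valve): 1 − (1 − 0.981003)(1 − 0.989001) = 0.999791
Series ([0.965850] and [0.999791]): 0.965850 × 0.999791 = 0.9656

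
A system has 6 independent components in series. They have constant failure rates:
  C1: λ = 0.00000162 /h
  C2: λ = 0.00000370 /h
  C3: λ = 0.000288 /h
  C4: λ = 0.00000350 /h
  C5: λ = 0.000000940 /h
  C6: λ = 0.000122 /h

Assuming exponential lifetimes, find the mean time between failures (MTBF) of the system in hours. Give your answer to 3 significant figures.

2380

Series of exponential components: λ_sys = Σ λ_i
λ_sys = 0.00000162 + 0.00000370 + 0.000288 + 0.00000350 + 0.000000940 + 0.000122 = 4.1976e-04 /h
MTBF = 1 / λ_sys = 2380 h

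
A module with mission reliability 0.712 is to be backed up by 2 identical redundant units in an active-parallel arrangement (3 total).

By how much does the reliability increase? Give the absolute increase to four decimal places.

R_before = 0.712
R_after = 1 − (1 − 0.712)^3 = 0.9761
ΔR = 0.9761 − 0.712 = 0.2641

0.2641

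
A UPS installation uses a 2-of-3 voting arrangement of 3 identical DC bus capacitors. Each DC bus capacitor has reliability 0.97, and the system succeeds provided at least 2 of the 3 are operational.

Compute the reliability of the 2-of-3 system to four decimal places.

0.9974

R = Σ_{i=2}^{3} C(3,i) p^i (1−p)^{3−i} with p = 0.97
C(3,2)·0.97^2·0.03^1 = 0.084681
C(3,3)·0.97^3·0.03^0 = 0.912673
Sum = 0.9974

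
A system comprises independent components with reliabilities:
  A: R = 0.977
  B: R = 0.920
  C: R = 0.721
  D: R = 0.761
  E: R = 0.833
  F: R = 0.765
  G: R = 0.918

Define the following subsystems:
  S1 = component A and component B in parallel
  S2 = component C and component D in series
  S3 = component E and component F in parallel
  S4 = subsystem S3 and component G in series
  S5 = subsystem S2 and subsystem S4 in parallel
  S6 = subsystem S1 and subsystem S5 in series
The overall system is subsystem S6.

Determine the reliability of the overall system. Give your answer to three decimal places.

Parallel (A and B): 1 − (1 − 0.97700)(1 − 0.92000) = 0.99816
Series (C and D): 0.72100 × 0.76100 = 0.54868
Parallel (E and F): 1 − (1 − 0.83300)(1 − 0.76500) = 0.96076
Series ([0.96076] and G): 0.96076 × 0.91800 = 0.88198
Parallel ([0.54868] and [0.88198]): 1 − (1 − 0.54868)(1 − 0.88198) = 0.94674
Series ([0.99816] and [0.94674]): 0.99816 × 0.94674 = 0.945

0.945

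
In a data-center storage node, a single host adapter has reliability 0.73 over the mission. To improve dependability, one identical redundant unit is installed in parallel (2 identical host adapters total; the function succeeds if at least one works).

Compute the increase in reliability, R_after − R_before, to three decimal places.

0.197

R_before = 0.73
R_after = 1 − (1 − 0.73)^2 = 0.927
ΔR = 0.927 − 0.73 = 0.197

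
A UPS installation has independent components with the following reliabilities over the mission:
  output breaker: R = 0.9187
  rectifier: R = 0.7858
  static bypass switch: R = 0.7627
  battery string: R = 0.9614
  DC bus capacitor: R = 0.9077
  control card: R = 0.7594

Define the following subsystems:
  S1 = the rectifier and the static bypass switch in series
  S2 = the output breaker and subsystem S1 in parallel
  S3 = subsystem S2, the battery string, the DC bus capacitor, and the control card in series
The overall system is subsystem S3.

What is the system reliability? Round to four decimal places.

0.6411

Series (rectifier and static bypass switch): 0.785800 × 0.762700 = 0.599330
Parallel (output breaker and [0.599330]): 1 − (1 − 0.918700)(1 − 0.599330) = 0.967426
Series ([0.967426], battery string, DC bus capacitor, and control card): 0.967426 × 0.961400 × 0.907700 × 0.759400 = 0.6411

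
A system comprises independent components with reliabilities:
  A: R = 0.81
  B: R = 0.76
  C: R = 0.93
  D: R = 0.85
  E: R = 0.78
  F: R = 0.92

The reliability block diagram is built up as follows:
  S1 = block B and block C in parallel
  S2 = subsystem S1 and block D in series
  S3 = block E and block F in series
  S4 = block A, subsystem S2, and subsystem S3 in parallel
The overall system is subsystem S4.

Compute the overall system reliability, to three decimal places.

0.991

Parallel (B and C): 1 − (1 − 0.76000)(1 − 0.93000) = 0.98320
Series ([0.98320] and D): 0.98320 × 0.85000 = 0.83572
Series (E and F): 0.78000 × 0.92000 = 0.71760
Parallel (A, [0.83572], and [0.71760]): 1 − (1 − 0.81000)(1 − 0.83572)(1 − 0.71760) = 0.991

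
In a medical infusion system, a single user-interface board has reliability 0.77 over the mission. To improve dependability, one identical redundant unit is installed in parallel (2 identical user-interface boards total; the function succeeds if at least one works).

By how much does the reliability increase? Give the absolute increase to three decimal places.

0.177

R_before = 0.77
R_after = 1 − (1 − 0.77)^2 = 0.947
ΔR = 0.947 − 0.77 = 0.177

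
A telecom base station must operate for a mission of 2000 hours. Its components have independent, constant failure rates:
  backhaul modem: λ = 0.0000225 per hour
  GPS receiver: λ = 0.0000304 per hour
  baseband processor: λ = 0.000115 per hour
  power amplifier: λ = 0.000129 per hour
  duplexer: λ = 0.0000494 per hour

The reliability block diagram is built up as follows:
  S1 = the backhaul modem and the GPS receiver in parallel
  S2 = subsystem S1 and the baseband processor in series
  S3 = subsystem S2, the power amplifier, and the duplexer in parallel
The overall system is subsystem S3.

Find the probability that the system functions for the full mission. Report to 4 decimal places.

R(backhaul modem) = exp(−0.0000225 × 2000) = 0.955997
R(GPS receiver) = exp(−0.0000304 × 2000) = 0.941011
R(baseband processor) = exp(−0.000115 × 2000) = 0.794534
R(power amplifier) = exp(−0.000129 × 2000) = 0.772595
R(duplexer) = exp(−0.0000494 × 2000) = 0.905924
Parallel (backhaul modem and GPS receiver): 1 − (1 − 0.955997)(1 − 0.941011) = 0.997404
Series ([0.997404] and baseband processor): 0.997404 × 0.794534 = 0.792471
Parallel ([0.792471], power amplifier, and duplexer): 1 − (1 − 0.792471)(1 − 0.772595)(1 − 0.905924) = 0.9956

0.9956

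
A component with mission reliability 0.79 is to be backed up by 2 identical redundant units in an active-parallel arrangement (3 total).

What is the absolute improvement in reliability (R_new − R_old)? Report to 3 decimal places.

0.201

R_before = 0.79
R_after = 1 − (1 − 0.79)^3 = 0.991
ΔR = 0.991 − 0.79 = 0.201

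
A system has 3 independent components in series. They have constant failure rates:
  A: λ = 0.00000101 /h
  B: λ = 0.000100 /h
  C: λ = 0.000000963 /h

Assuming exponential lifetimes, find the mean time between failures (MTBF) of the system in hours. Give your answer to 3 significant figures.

9810

Series of exponential components: λ_sys = Σ λ_i
λ_sys = 0.00000101 + 0.000100 + 0.000000963 = 1.0197e-04 /h
MTBF = 1 / λ_sys = 9810 h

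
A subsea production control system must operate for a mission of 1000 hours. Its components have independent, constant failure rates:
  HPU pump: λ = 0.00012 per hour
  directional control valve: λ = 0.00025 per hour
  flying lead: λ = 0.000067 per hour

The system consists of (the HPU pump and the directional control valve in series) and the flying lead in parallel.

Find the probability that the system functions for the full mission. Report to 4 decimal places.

R(HPU pump) = exp(−0.00012 × 1000) = 0.886920
R(directional control valve) = exp(−0.00025 × 1000) = 0.778801
R(flying lead) = exp(−0.000067 × 1000) = 0.935195
Series (HPU pump and directional control valve): 0.886920 × 0.778801 = 0.690734
Parallel ([0.690734] and flying lead): 1 − (1 − 0.690734)(1 − 0.935195) = 0.9800

0.9800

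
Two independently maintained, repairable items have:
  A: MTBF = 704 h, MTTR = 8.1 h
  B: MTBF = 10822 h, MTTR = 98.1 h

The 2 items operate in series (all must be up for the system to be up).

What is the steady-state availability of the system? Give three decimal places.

0.980

A(A) = MTBF/(MTBF+MTTR) = 704/(704+8.1) = 0.988625
A(B) = MTBF/(MTBF+MTTR) = 10822/(10822+98.1) = 0.991017
Series availability: 0.988625 × 0.991017 = 0.980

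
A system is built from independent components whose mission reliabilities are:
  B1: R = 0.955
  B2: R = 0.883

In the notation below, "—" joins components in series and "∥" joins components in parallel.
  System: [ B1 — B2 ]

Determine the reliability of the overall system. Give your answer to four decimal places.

Series (B1 and B2): 0.955000 × 0.883000 = 0.8433

0.8433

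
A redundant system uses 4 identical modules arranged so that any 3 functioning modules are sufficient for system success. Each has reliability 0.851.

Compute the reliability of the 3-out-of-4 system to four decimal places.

R = Σ_{i=3}^{4} C(4,i) p^i (1−p)^{4−i} with p = 0.851
C(4,3)·0.851^3·0.149^1 = 0.367312
C(4,4)·0.851^4·0.149^0 = 0.524467
Sum = 0.8918

0.8918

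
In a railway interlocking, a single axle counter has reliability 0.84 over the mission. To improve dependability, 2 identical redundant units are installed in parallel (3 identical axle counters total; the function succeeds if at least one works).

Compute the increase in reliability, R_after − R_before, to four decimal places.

R_before = 0.84
R_after = 1 − (1 − 0.84)^3 = 0.9959
ΔR = 0.9959 − 0.84 = 0.1559

0.1559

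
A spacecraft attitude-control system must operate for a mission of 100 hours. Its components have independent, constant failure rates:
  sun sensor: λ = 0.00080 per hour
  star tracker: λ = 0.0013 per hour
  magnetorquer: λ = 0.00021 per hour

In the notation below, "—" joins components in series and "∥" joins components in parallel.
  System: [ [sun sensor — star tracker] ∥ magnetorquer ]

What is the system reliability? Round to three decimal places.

R(sun sensor) = exp(−0.00080 × 100) = 0.92312
R(star tracker) = exp(−0.0013 × 100) = 0.87810
R(magnetorquer) = exp(−0.00021 × 100) = 0.97922
Series (sun sensor and star tracker): 0.92312 × 0.87810 = 0.81059
Parallel ([0.81059] and magnetorquer): 1 − (1 − 0.81059)(1 − 0.97922) = 0.996

0.996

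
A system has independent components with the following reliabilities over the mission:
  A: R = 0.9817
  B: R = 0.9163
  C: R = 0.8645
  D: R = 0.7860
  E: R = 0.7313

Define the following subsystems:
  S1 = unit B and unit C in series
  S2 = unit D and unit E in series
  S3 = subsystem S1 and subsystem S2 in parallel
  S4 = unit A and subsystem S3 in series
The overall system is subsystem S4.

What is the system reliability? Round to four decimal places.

Series (B and C): 0.916300 × 0.864500 = 0.792141
Series (D and E): 0.786000 × 0.731300 = 0.574802
Parallel ([0.792141] and [0.574802]): 1 − (1 − 0.792141)(1 − 0.574802) = 0.911619
Series (A and [0.911619]): 0.981700 × 0.911619 = 0.8949

0.8949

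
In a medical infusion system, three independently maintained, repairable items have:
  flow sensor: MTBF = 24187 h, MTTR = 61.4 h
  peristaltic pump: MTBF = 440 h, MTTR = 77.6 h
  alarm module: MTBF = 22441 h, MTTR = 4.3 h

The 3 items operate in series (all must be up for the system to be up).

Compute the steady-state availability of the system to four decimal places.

A(flow sensor) = MTBF/(MTBF+MTTR) = 24187/(24187+61.4) = 0.997468
A(peristaltic pump) = MTBF/(MTBF+MTTR) = 440/(440+77.6) = 0.850077
A(alarm module) = MTBF/(MTBF+MTTR) = 22441/(22441+4.3) = 0.999808
Series availability: 0.997468 × 0.850077 × 0.999808 = 0.8478

0.8478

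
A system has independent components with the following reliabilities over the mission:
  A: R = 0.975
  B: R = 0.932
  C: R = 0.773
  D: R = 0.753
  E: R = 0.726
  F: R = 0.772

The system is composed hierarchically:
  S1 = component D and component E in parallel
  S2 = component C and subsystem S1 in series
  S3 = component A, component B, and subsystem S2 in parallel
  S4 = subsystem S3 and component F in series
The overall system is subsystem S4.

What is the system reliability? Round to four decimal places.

0.7716

Parallel (D and E): 1 − (1 − 0.753000)(1 − 0.726000) = 0.932322
Series (C and [0.932322]): 0.773000 × 0.932322 = 0.720685
Parallel (A, B, and [0.720685]): 1 − (1 − 0.975000)(1 − 0.932000)(1 − 0.720685) = 0.999525
Series ([0.999525] and F): 0.999525 × 0.772000 = 0.7716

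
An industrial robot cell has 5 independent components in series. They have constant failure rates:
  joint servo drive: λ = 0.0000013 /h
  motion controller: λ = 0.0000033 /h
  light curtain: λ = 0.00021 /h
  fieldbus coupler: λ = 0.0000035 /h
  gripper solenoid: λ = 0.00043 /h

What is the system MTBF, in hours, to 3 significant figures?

1540

Series of exponential components: λ_sys = Σ λ_i
λ_sys = 0.0000013 + 0.0000033 + 0.00021 + 0.0000035 + 0.00043 = 6.4810e-04 /h
MTBF = 1 / λ_sys = 1540 h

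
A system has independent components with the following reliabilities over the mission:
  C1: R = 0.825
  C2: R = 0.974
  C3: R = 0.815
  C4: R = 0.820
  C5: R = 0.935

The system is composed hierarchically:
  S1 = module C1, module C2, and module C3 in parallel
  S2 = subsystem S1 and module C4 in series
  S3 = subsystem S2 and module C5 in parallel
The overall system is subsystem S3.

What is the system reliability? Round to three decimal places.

Parallel (C1, C2, and C3): 1 − (1 − 0.82500)(1 − 0.97400)(1 − 0.81500) = 0.99916
Series ([0.99916] and C4): 0.99916 × 0.82000 = 0.81931
Parallel ([0.81931] and C5): 1 − (1 − 0.81931)(1 − 0.93500) = 0.988

0.988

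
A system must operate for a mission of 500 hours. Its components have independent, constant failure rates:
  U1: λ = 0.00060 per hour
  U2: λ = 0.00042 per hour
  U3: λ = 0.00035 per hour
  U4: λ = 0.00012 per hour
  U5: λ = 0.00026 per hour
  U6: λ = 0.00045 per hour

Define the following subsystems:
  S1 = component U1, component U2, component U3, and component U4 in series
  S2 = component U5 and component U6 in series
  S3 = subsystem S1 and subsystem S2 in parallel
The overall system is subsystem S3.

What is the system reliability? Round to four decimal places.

R(U1) = exp(−0.00060 × 500) = 0.740818
R(U2) = exp(−0.00042 × 500) = 0.810584
R(U3) = exp(−0.00035 × 500) = 0.839457
R(U4) = exp(−0.00012 × 500) = 0.941765
R(U5) = exp(−0.00026 × 500) = 0.878095
R(U6) = exp(−0.00045 × 500) = 0.798516
Series (U1, U2, U3, and U4): 0.740818 × 0.810584 × 0.839457 × 0.941765 = 0.474734
Series (U5 and U6): 0.878095 × 0.798516 = 0.701173
Parallel ([0.474734] and [0.701173]): 1 − (1 − 0.474734)(1 − 0.701173) = 0.8430

0.8430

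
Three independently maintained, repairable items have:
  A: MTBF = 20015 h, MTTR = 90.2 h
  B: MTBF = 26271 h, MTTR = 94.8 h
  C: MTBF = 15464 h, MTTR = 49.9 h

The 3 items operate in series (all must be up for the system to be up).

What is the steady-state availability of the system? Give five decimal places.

A(A) = MTBF/(MTBF+MTTR) = 20015/(20015+90.2) = 0.995514
A(B) = MTBF/(MTBF+MTTR) = 26271/(26271+94.8) = 0.996404
A(C) = MTBF/(MTBF+MTTR) = 15464/(15464+49.9) = 0.996784
Series availability: 0.995514 × 0.996404 × 0.996784 = 0.98874

0.98874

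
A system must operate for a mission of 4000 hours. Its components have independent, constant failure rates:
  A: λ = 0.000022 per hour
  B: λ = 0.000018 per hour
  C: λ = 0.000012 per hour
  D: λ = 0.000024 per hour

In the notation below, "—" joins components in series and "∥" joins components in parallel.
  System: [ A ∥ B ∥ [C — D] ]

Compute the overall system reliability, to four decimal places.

0.9992

R(A) = exp(−0.000022 × 4000) = 0.915761
R(B) = exp(−0.000018 × 4000) = 0.930531
R(C) = exp(−0.000012 × 4000) = 0.953134
R(D) = exp(−0.000024 × 4000) = 0.908464
Series (C and D): 0.953134 × 0.908464 = 0.865888
Parallel (A, B, and [0.865888]): 1 − (1 − 0.915761)(1 − 0.930531)(1 − 0.865888) = 0.9992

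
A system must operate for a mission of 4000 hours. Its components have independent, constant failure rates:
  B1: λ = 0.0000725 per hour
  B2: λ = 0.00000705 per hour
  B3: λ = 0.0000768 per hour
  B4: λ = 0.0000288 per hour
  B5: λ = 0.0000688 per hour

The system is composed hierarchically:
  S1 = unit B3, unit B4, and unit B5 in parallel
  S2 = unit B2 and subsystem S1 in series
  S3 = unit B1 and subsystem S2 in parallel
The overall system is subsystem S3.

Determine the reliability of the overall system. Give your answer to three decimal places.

0.991

R(B1) = exp(−0.0000725 × 4000) = 0.74826
R(B2) = exp(−0.00000705 × 4000) = 0.97219
R(B3) = exp(−0.0000768 × 4000) = 0.73550
R(B4) = exp(−0.0000288 × 4000) = 0.89119
R(B5) = exp(−0.0000688 × 4000) = 0.75942
Parallel (B3, B4, and B5): 1 − (1 − 0.73550)(1 − 0.89119)(1 − 0.75942) = 0.99308
Series (B2 and [0.99308]): 0.97219 × 0.99308 = 0.96546
Parallel (B1 and [0.96546]): 1 − (1 − 0.74826)(1 − 0.96546) = 0.991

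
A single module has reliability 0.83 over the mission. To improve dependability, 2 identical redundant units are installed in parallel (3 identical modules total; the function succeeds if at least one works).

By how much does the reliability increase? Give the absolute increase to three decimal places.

R_before = 0.83
R_after = 1 − (1 − 0.83)^3 = 0.995
ΔR = 0.995 − 0.83 = 0.165

0.165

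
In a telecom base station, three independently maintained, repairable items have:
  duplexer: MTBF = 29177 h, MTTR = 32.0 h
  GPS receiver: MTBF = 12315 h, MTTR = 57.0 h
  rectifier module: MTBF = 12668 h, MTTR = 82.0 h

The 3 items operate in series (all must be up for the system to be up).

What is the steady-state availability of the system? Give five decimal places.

0.98791

A(duplexer) = MTBF/(MTBF+MTTR) = 29177/(29177+32.0) = 0.998904
A(GPS receiver) = MTBF/(MTBF+MTTR) = 12315/(12315+57.0) = 0.995393
A(rectifier module) = MTBF/(MTBF+MTTR) = 12668/(12668+82.0) = 0.993569
Series availability: 0.998904 × 0.995393 × 0.993569 = 0.98791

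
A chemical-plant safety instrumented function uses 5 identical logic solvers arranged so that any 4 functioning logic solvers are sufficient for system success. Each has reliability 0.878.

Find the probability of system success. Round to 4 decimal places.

0.8843

R = Σ_{i=4}^{5} C(5,i) p^i (1−p)^{5−i} with p = 0.878
C(5,4)·0.878^4·0.122^1 = 0.362500
C(5,5)·0.878^5·0.122^0 = 0.521762
Sum = 0.8843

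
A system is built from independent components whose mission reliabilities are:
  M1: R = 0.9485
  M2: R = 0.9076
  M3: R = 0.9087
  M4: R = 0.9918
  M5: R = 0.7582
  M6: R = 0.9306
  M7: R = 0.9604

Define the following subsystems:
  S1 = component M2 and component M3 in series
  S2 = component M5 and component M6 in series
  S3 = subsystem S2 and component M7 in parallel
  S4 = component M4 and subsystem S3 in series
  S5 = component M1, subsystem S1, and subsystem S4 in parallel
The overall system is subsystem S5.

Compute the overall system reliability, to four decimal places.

Series (M2 and M3): 0.907600 × 0.908700 = 0.824736
Series (M5 and M6): 0.758200 × 0.930600 = 0.705581
Parallel ([0.705581] and M7): 1 − (1 − 0.705581)(1 − 0.960400) = 0.988341
Series (M4 and [0.988341]): 0.991800 × 0.988341 = 0.980237
Parallel (M1, [0.824736], and [0.980237]): 1 − (1 − 0.948500)(1 − 0.824736)(1 − 0.980237) = 0.9998

0.9998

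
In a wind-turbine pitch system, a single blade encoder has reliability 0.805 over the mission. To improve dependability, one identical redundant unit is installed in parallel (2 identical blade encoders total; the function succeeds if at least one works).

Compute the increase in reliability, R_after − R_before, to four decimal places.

0.1570

R_before = 0.805
R_after = 1 − (1 − 0.805)^2 = 0.9620
ΔR = 0.9620 − 0.805 = 0.1570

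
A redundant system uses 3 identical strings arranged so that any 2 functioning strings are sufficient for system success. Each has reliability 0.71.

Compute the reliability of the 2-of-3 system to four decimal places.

R = Σ_{i=2}^{3} C(3,i) p^i (1−p)^{3−i} with p = 0.71
C(3,2)·0.71^2·0.29^1 = 0.438567
C(3,3)·0.71^3·0.29^0 = 0.357911
Sum = 0.7965

0.7965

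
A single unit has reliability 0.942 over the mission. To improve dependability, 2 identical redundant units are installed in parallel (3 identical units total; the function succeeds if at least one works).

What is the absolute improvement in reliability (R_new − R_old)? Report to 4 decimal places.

R_before = 0.942
R_after = 1 − (1 − 0.942)^3 = 0.9998
ΔR = 0.9998 − 0.942 = 0.0578

0.0578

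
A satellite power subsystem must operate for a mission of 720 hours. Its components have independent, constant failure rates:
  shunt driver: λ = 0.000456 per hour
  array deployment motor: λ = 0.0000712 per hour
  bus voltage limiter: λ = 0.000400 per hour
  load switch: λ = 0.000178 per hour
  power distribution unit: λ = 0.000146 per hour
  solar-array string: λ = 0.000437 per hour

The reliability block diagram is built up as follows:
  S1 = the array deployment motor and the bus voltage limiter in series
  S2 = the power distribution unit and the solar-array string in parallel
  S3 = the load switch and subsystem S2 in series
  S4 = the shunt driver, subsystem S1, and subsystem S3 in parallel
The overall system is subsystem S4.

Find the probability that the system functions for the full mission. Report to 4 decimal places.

R(shunt driver) = exp(−0.000456 × 720) = 0.720133
R(array deployment motor) = exp(−0.0000712 × 720) = 0.950028
R(bus voltage limiter) = exp(−0.000400 × 720) = 0.749762
R(load switch) = exp(−0.000178 × 720) = 0.879713
R(power distribution unit) = exp(−0.000146 × 720) = 0.900216
R(solar-array string) = exp(−0.000437 × 720) = 0.730052
Series (array deployment motor and bus voltage limiter): 0.950028 × 0.749762 = 0.712295
Parallel (power distribution unit and solar-array string): 1 − (1 − 0.900216)(1 − 0.730052) = 0.973064
Series (load switch and [0.973064]): 0.879713 × 0.973064 = 0.856017
Parallel (shunt driver, [0.712295], and [0.856017]): 1 − (1 − 0.720133)(1 − 0.712295)(1 − 0.856017) = 0.9884

0.9884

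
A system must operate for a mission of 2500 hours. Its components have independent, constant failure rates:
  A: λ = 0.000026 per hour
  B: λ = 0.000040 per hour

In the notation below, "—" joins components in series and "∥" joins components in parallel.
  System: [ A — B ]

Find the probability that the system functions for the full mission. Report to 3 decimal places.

0.848

R(A) = exp(−0.000026 × 2500) = 0.93707
R(B) = exp(−0.000040 × 2500) = 0.90484
Series (A and B): 0.93707 × 0.90484 = 0.848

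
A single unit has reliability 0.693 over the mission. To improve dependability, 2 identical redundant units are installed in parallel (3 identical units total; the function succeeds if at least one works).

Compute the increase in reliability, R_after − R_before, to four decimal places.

R_before = 0.693
R_after = 1 − (1 − 0.693)^3 = 0.9711
ΔR = 0.9711 − 0.693 = 0.2781

0.2781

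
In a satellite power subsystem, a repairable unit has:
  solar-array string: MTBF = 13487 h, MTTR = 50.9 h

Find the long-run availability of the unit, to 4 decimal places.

0.9962

A(solar-array string) = MTBF/(MTBF+MTTR) = 13487/(13487+50.9) = 0.9962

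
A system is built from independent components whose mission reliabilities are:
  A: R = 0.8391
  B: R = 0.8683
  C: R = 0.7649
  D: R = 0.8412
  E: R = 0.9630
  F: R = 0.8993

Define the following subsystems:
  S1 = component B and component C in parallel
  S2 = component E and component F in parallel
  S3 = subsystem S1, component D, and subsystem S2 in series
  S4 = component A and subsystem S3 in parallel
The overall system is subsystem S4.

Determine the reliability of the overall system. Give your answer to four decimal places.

0.9698

Parallel (B and C): 1 − (1 − 0.868300)(1 − 0.764900) = 0.969037
Parallel (E and F): 1 − (1 − 0.963000)(1 − 0.899300) = 0.996274
Series ([0.969037], D, and [0.996274]): 0.969037 × 0.841200 × 0.996274 = 0.812117
Parallel (A and [0.812117]): 1 − (1 − 0.839100)(1 − 0.812117) = 0.9698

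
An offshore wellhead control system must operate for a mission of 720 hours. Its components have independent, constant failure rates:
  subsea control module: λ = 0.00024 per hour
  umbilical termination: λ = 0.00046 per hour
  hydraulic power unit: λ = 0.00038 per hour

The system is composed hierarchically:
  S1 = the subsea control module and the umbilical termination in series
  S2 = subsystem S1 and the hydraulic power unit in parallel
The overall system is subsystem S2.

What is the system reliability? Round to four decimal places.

R(subsea control module) = exp(−0.00024 × 720) = 0.841306
R(umbilical termination) = exp(−0.00046 × 720) = 0.718062
R(hydraulic power unit) = exp(−0.00038 × 720) = 0.760636
Series (subsea control module and umbilical termination): 0.841306 × 0.718062 = 0.604110
Parallel ([0.604110] and hydraulic power unit): 1 − (1 − 0.604110)(1 − 0.760636) = 0.9052

0.9052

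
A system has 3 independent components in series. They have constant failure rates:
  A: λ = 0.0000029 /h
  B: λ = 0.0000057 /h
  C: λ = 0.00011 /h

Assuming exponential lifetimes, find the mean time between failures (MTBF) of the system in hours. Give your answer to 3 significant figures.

8430

Series of exponential components: λ_sys = Σ λ_i
λ_sys = 0.0000029 + 0.0000057 + 0.00011 = 1.1860e-04 /h
MTBF = 1 / λ_sys = 8430 h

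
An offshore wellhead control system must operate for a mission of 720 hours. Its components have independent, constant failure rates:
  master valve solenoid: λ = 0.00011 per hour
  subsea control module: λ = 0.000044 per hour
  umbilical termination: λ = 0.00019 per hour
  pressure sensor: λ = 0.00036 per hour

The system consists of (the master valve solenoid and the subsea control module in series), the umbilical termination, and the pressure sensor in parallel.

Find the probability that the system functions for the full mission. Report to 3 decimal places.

R(master valve solenoid) = exp(−0.00011 × 720) = 0.92386
R(subsea control module) = exp(−0.000044 × 720) = 0.96882
R(umbilical termination) = exp(−0.00019 × 720) = 0.87214
R(pressure sensor) = exp(−0.00036 × 720) = 0.77167
Series (master valve solenoid and subsea control module): 0.92386 × 0.96882 = 0.89505
Parallel ([0.89505], umbilical termination, and pressure sensor): 1 − (1 − 0.89505)(1 − 0.87214)(1 − 0.77167) = 0.997

0.997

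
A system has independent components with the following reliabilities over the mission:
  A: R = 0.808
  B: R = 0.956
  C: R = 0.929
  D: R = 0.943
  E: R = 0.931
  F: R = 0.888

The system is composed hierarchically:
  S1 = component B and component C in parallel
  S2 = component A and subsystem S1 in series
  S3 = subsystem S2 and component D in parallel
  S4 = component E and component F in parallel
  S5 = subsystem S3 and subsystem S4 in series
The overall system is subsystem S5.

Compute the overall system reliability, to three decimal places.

Parallel (B and C): 1 − (1 − 0.95600)(1 − 0.92900) = 0.99688
Series (A and [0.99688]): 0.80800 × 0.99688 = 0.80548
Parallel ([0.80548] and D): 1 − (1 − 0.80548)(1 − 0.94300) = 0.98891
Parallel (E and F): 1 − (1 − 0.93100)(1 − 0.88800) = 0.99227
Series ([0.98891] and [0.99227]): 0.98891 × 0.99227 = 0.981

0.981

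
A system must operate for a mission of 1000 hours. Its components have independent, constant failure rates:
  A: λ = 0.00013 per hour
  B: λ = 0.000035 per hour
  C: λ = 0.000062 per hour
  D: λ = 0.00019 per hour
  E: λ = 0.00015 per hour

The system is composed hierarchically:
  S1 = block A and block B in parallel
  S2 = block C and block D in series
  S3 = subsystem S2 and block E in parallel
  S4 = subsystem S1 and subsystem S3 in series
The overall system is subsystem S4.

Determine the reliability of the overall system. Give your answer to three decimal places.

0.965

R(A) = exp(−0.00013 × 1000) = 0.87810
R(B) = exp(−0.000035 × 1000) = 0.96561
R(C) = exp(−0.000062 × 1000) = 0.93988
R(D) = exp(−0.00019 × 1000) = 0.82696
R(E) = exp(−0.00015 × 1000) = 0.86071
Parallel (A and B): 1 − (1 − 0.87810)(1 − 0.96561) = 0.99581
Series (C and D): 0.93988 × 0.82696 = 0.77724
Parallel ([0.77724] and E): 1 − (1 − 0.77724)(1 − 0.86071) = 0.96897
Series ([0.99581] and [0.96897]): 0.99581 × 0.96897 = 0.965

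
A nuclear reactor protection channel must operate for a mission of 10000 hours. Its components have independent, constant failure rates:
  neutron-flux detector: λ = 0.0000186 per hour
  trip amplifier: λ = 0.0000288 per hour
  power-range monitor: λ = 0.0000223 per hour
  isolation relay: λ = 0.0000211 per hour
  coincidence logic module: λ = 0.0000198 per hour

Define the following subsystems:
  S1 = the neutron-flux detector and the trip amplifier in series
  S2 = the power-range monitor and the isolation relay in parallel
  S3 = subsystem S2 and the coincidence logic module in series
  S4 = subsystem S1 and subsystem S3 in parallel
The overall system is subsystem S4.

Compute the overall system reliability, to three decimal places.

0.920

R(neutron-flux detector) = exp(−0.0000186 × 10000) = 0.83027
R(trip amplifier) = exp(−0.0000288 × 10000) = 0.74976
R(power-range monitor) = exp(−0.0000223 × 10000) = 0.80011
R(isolation relay) = exp(−0.0000211 × 10000) = 0.80977
R(coincidence logic module) = exp(−0.0000198 × 10000) = 0.82037
Series (neutron-flux detector and trip amplifier): 0.83027 × 0.74976 = 0.62250
Parallel (power-range monitor and isolation relay): 1 − (1 − 0.80011)(1 − 0.80977) = 0.96197
Series ([0.96197] and coincidence logic module): 0.96197 × 0.82037 = 0.78917
Parallel ([0.62250] and [0.78917]): 1 − (1 − 0.62250)(1 − 0.78917) = 0.920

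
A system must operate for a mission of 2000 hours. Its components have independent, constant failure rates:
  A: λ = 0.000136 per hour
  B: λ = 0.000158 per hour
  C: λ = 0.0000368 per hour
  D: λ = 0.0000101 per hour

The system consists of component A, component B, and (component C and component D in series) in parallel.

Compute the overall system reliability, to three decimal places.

R(A) = exp(−0.000136 × 2000) = 0.76185
R(B) = exp(−0.000158 × 2000) = 0.72906
R(C) = exp(−0.0000368 × 2000) = 0.92904
R(D) = exp(−0.0000101 × 2000) = 0.98000
Series (C and D): 0.92904 × 0.98000 = 0.91046
Parallel (A, B, and [0.91046]): 1 − (1 − 0.76185)(1 − 0.72906)(1 − 0.91046) = 0.994

0.994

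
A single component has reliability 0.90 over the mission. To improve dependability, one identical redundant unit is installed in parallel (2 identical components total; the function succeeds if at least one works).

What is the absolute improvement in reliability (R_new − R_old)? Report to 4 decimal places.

R_before = 0.90
R_after = 1 − (1 − 0.90)^2 = 0.9900
ΔR = 0.9900 − 0.90 = 0.0900

0.0900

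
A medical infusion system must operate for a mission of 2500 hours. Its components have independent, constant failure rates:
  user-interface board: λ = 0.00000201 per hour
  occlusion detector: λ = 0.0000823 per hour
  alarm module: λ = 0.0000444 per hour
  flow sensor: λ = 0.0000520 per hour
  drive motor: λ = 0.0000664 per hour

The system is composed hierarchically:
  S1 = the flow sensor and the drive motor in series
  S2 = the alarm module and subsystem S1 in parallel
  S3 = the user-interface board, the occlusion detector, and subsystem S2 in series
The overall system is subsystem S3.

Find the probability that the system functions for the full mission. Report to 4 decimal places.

0.7882

R(user-interface board) = exp(−0.00000201 × 2500) = 0.994988
R(occlusion detector) = exp(−0.0000823 × 2500) = 0.814037
R(alarm module) = exp(−0.0000444 × 2500) = 0.894939
R(flow sensor) = exp(−0.0000520 × 2500) = 0.878095
R(drive motor) = exp(−0.0000664 × 2500) = 0.847046
Series (flow sensor and drive motor): 0.878095 × 0.847046 = 0.743787
Parallel (alarm module and [0.743787]): 1 − (1 − 0.894939)(1 − 0.743787) = 0.973082
Series (user-interface board, occlusion detector, and [0.973082]): 0.994988 × 0.814037 × 0.973082 = 0.7882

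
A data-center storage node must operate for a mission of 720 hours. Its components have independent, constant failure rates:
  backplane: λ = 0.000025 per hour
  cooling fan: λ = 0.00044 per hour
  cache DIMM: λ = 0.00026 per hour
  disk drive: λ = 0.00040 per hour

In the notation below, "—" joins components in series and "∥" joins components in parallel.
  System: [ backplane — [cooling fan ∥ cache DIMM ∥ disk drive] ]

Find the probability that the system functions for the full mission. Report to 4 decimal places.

R(backplane) = exp(−0.000025 × 720) = 0.982161
R(cooling fan) = exp(−0.00044 × 720) = 0.728476
R(cache DIMM) = exp(−0.00026 × 720) = 0.829278
R(disk drive) = exp(−0.00040 × 720) = 0.749762
Parallel (cooling fan, cache DIMM, and disk drive): 1 − (1 − 0.728476)(1 − 0.829278)(1 − 0.749762) = 0.988400
Series (backplane and [0.988400]): 0.982161 × 0.988400 = 0.9708

0.9708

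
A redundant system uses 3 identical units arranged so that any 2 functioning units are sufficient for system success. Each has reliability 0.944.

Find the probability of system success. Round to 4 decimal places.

0.9909

R = Σ_{i=2}^{3} C(3,i) p^i (1−p)^{3−i} with p = 0.944
C(3,2)·0.944^2·0.056^1 = 0.149711
C(3,3)·0.944^3·0.056^0 = 0.841232
Sum = 0.9909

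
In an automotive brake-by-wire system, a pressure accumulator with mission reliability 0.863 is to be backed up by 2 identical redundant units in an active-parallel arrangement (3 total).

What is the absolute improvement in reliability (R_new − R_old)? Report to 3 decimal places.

R_before = 0.863
R_after = 1 − (1 − 0.863)^3 = 0.997
ΔR = 0.997 − 0.863 = 0.134

0.134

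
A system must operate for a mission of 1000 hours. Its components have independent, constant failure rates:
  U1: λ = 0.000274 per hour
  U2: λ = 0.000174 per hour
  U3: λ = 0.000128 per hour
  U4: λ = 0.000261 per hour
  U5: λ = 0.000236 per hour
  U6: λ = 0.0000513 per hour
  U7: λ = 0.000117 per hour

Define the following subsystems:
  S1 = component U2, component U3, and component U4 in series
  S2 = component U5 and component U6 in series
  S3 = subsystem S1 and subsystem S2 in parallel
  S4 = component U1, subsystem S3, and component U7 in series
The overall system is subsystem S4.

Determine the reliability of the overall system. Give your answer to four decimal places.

R(U1) = exp(−0.000274 × 1000) = 0.760332
R(U2) = exp(−0.000174 × 1000) = 0.840297
R(U3) = exp(−0.000128 × 1000) = 0.879853
R(U4) = exp(−0.000261 × 1000) = 0.770281
R(U5) = exp(−0.000236 × 1000) = 0.789781
R(U6) = exp(−0.0000513 × 1000) = 0.949994
R(U7) = exp(−0.000117 × 1000) = 0.889585
Series (U2, U3, and U4): 0.840297 × 0.879853 × 0.770281 = 0.569498
Series (U5 and U6): 0.789781 × 0.949994 = 0.750287
Parallel ([0.569498] and [0.750287]): 1 − (1 − 0.569498)(1 − 0.750287) = 0.892498
Series (U1, [0.892498], and U7): 0.760332 × 0.892498 × 0.889585 = 0.6037

0.6037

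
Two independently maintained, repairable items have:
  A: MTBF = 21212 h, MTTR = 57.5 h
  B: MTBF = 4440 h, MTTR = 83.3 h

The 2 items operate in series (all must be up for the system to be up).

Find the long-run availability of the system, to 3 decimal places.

A(A) = MTBF/(MTBF+MTTR) = 21212/(21212+57.5) = 0.997297
A(B) = MTBF/(MTBF+MTTR) = 4440/(4440+83.3) = 0.981584
Series availability: 0.997297 × 0.981584 = 0.979

0.979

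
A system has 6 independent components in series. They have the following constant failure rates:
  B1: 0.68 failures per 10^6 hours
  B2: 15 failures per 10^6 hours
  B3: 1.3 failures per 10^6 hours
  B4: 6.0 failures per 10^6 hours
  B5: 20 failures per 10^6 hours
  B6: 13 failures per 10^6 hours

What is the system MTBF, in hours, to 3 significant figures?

17900

Series of exponential components: λ_sys = Σ λ_i
λ_sys = 0.00000068 + 0.000015 + 0.0000013 + 0.0000060 + 0.000020 + 0.000013 = 5.5980e-05 /h
MTBF = 1 / λ_sys = 17900 h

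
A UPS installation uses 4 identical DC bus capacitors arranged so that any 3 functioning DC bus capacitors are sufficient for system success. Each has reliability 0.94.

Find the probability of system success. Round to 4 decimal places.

0.9801

R = Σ_{i=3}^{4} C(4,i) p^i (1−p)^{4−i} with p = 0.94
C(4,3)·0.94^3·0.06^1 = 0.199340
C(4,4)·0.94^4·0.06^0 = 0.780749
Sum = 0.9801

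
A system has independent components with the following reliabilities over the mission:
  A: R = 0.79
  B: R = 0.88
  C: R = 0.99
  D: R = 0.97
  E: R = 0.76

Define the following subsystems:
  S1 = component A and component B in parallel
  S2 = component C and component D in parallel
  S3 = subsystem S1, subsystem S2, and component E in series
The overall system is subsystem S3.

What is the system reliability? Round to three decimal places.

Parallel (A and B): 1 − (1 − 0.79000)(1 − 0.88000) = 0.97480
Parallel (C and D): 1 − (1 − 0.99000)(1 − 0.97000) = 0.99970
Series ([0.97480], [0.99970], and E): 0.97480 × 0.99970 × 0.76000 = 0.741

0.741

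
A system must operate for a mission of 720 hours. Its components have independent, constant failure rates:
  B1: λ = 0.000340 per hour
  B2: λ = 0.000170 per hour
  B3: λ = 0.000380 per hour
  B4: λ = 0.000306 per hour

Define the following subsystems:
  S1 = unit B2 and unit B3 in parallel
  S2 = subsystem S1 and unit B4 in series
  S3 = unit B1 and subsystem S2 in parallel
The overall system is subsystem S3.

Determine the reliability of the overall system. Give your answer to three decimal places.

0.952

R(B1) = exp(−0.000340 × 720) = 0.78286
R(B2) = exp(−0.000170 × 720) = 0.88479
R(B3) = exp(−0.000380 × 720) = 0.76064
R(B4) = exp(−0.000306 × 720) = 0.80226
Parallel (B2 and B3): 1 − (1 − 0.88479)(1 − 0.76064) = 0.97242
Series ([0.97242] and B4): 0.97242 × 0.80226 = 0.78013
Parallel (B1 and [0.78013]): 1 − (1 − 0.78286)(1 − 0.78013) = 0.952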